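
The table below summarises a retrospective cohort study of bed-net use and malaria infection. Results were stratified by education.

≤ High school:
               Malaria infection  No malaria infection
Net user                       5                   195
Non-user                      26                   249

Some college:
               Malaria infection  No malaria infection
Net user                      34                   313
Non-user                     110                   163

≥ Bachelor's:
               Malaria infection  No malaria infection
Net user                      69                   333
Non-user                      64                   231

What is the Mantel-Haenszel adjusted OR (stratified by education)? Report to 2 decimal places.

0.36

OR_MH = Σ(aᵢdᵢ/nᵢ) / Σ(bᵢcᵢ/nᵢ), where nᵢ is the stratum total.
Stratum 1 (≤ High school): n = 475; a·d/n = 5·249/475 = 2.6211; b·c/n = 195·26/475 = 10.6737
Stratum 2 (Some college): n = 620; a·d/n = 34·163/620 = 8.9387; b·c/n = 313·110/620 = 55.5323
Stratum 3 (≥ Bachelor's): n = 697; a·d/n = 69·231/697 = 22.8680; b·c/n = 333·64/697 = 30.5768
OR_MH = (2.6211 + 8.9387 + 22.8680) / (10.6737 + 55.5323 + 30.5768) = 34.4278 / 96.7827 = 0.35572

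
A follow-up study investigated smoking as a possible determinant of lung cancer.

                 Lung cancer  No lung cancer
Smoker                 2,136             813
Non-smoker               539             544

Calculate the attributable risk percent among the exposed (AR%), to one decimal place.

Cells: a = 2136, b = 813, c = 539, d = 544.
Risk in exposed = 2136/2949 = 0.72431; risk in unexposed = 539/1083 = 0.49769.
RR = 0.72431/0.49769 = 1.45535
AR% = (RR − 1)/RR × 100 = (1.45535 − 1)/1.45535 × 100 = 31.2878%

31.3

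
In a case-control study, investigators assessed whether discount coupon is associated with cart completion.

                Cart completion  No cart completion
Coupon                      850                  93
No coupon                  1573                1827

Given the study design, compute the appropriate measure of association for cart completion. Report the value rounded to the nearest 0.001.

Cells: a = 850, b = 93, c = 1573, d = 1827.
This is a case-control study: participants were sampled on outcome status, so risks in the source population cannot be estimated directly — relative risk is not valid here. The odds ratio is the appropriate measure.
OR = (a·d)/(b·c) = (850 × 1827) / (93 × 1573) = 1552950 / 146289 = 10.61563

10.616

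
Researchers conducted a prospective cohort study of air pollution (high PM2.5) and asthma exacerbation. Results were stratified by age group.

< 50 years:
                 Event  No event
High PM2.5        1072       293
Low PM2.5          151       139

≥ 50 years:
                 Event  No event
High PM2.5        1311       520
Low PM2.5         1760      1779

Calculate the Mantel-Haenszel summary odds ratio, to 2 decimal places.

OR_MH = Σ(aᵢdᵢ/nᵢ) / Σ(bᵢcᵢ/nᵢ), where nᵢ is the stratum total.
Stratum 1 (< 50 years): n = 1655; a·d/n = 1072·139/1655 = 90.0350; b·c/n = 293·151/1655 = 26.7329
Stratum 2 (≥ 50 years): n = 5370; a·d/n = 1311·1779/5370 = 434.3145; b·c/n = 520·1760/5370 = 170.4283
OR_MH = (90.0350 + 434.3145) / (26.7329 + 170.4283) = 524.3496 / 197.1612 = 2.65950

2.66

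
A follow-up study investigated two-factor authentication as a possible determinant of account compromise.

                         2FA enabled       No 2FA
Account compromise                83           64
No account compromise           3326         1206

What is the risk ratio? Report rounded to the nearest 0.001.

Reading the table with exposure as columns: a = 83 (2FA enabled, case), b = 3326 (2FA enabled, non-case), c = 64 (No 2FA, case), d = 1206.
Risk in exposed = 83/3409 = 0.02435; risk in unexposed = 64/1270 = 0.05039.
RR = 0.02435 / 0.05039 = 0.48314
The risk is 52% lower among the exposed than among the unexposed.

0.483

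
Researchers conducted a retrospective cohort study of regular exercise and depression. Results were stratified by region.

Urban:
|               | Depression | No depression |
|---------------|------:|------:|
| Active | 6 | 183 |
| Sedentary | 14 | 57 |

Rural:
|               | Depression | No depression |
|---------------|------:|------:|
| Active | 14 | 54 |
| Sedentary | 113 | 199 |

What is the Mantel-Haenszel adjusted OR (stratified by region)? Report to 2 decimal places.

OR_MH = Σ(aᵢdᵢ/nᵢ) / Σ(bᵢcᵢ/nᵢ), where nᵢ is the stratum total.
Stratum 1 (Urban): n = 260; a·d/n = 6·57/260 = 1.3154; b·c/n = 183·14/260 = 9.8538
Stratum 2 (Rural): n = 380; a·d/n = 14·199/380 = 7.3316; b·c/n = 54·113/380 = 16.0579
OR_MH = (1.3154 + 7.3316) / (9.8538 + 16.0579) = 8.6470 / 25.9117 = 0.33371

0.33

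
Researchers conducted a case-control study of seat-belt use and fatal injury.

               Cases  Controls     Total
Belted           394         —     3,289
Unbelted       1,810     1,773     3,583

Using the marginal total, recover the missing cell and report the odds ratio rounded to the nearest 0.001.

0.133

The missing cell is in the exposed row: 3289 − 394 = 2895.
So a = 394, b = 2895, c = 1810, d = 1773.
OR = (a·d)/(b·c) = (394 × 1773) / (2895 × 1810) = 698562 / 5239950 = 0.13331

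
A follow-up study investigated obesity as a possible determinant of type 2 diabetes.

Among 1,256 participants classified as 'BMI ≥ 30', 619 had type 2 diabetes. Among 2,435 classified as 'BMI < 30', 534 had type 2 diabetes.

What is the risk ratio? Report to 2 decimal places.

2.25

From the description: a = 619, b = 637, c = 534, d = 1901.
Risk in exposed = 619/1256 = 0.49283; risk in unexposed = 534/2435 = 0.21930.
RR = 0.49283 / 0.21930 = 2.24729
The risk among the exposed is 2.25 times that among the unexposed.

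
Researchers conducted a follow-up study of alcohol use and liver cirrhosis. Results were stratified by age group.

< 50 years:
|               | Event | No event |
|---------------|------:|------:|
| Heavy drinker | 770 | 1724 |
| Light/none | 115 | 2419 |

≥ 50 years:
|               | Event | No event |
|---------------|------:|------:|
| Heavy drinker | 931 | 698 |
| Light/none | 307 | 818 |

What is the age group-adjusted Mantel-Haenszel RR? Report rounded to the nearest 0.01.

RR_MH = Σ(aᵢ·n₀ᵢ/nᵢ) / Σ(cᵢ·n₁ᵢ/nᵢ), with n₁ᵢ = aᵢ+bᵢ (exposed), n₀ᵢ = cᵢ+dᵢ (unexposed), nᵢ = n₁ᵢ+n₀ᵢ.
Stratum 1 (< 50 years): n₁ = 2494, n₀ = 2534, n = 5028; a·n₀/n = 770·2534/5028 = 388.0628; c·n₁/n = 115·2494/5028 = 57.0426
Stratum 2 (≥ 50 years): n₁ = 1629, n₀ = 1125, n = 2754; a·n₀/n = 931·1125/2754 = 380.3105; c·n₁/n = 307·1629/2754 = 181.5915
RR_MH = (388.0628 + 380.3105) / (57.0426 + 181.5915) = 768.3733 / 238.6341 = 3.21988

3.22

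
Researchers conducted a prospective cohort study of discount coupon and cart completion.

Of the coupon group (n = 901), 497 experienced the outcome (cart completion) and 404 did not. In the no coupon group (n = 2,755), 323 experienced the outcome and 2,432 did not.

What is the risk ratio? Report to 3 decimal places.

From the description: a = 497, b = 404, c = 323, d = 2432.
Risk in exposed = 497/901 = 0.55161; risk in unexposed = 323/2755 = 0.11724.
RR = 0.55161 / 0.11724 = 4.70490
The risk among the exposed is 4.70 times that among the unexposed.

4.705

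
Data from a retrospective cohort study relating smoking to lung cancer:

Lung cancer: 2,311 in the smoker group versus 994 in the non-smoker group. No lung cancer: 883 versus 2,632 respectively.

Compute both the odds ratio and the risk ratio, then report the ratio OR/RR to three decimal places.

2.626

From the description: a = 2311, b = 883, c = 994, d = 2632.
OR = (2311·2632)/(883·994) = 6082552/877702 = 6.93009
Risk in exposed = 2311/3194 = 0.72354; risk in unexposed = 994/3626 = 0.27413; RR = 2.63941
OR/RR = 6.93009 / 2.63941 = 2.62562
The outcome is not rare, so the OR lies further from 1 than the RR.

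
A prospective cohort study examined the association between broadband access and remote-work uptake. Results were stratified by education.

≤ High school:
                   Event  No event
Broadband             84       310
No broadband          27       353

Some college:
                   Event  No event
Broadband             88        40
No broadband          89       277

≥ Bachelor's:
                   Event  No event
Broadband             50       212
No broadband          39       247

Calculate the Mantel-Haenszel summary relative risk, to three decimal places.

RR_MH = Σ(aᵢ·n₀ᵢ/nᵢ) / Σ(cᵢ·n₁ᵢ/nᵢ), with n₁ᵢ = aᵢ+bᵢ (exposed), n₀ᵢ = cᵢ+dᵢ (unexposed), nᵢ = n₁ᵢ+n₀ᵢ.
Stratum 1 (≤ High school): n₁ = 394, n₀ = 380, n = 774; a·n₀/n = 84·380/774 = 41.2403; c·n₁/n = 27·394/774 = 13.7442
Stratum 2 (Some college): n₁ = 128, n₀ = 366, n = 494; a·n₀/n = 88·366/494 = 65.1984; c·n₁/n = 89·128/494 = 23.0607
Stratum 3 (≥ Bachelor's): n₁ = 262, n₀ = 286, n = 548; a·n₀/n = 50·286/548 = 26.0949; c·n₁/n = 39·262/548 = 18.6460
RR_MH = (41.2403 + 65.1984 + 26.0949) / (13.7442 + 23.0607 + 18.6460) = 132.5336 / 55.4509 = 2.39011

2.390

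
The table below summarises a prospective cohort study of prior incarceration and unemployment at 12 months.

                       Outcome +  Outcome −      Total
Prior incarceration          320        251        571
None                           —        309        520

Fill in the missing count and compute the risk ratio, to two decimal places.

1.38

The missing cell is in the unexposed row: 520 − 309 = 211.
So a = 320, b = 251, c = 211, d = 309.
RR = [a/(a+b)] / [c/(c+d)] = (320/571) / (211/520) = 0.56042/0.40577 = 1.38113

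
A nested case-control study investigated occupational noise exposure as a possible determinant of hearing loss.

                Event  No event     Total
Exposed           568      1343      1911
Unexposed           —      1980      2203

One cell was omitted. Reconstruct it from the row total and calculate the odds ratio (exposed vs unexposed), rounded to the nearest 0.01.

The missing cell is in the unexposed row: 2203 − 1980 = 223.
So a = 568, b = 1343, c = 223, d = 1980.
OR = (a·d)/(b·c) = (568 × 1980) / (1343 × 223) = 1124640 / 299489 = 3.75520

3.76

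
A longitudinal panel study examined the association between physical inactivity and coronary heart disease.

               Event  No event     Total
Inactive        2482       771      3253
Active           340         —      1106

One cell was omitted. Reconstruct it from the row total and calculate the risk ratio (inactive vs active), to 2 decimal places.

The missing cell is in the unexposed row: 1106 − 340 = 766.
So a = 2482, b = 771, c = 340, d = 766.
RR = [a/(a+b)] / [c/(c+d)] = (2482/3253) / (340/1106) = 0.76299/0.30741 = 2.48196

2.48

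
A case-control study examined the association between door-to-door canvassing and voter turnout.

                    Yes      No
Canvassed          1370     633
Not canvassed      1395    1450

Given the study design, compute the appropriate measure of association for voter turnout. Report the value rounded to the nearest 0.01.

2.25

Cells: a = 1370, b = 633, c = 1395, d = 1450.
This is a case-control study: participants were sampled on outcome status, so risks in the source population cannot be estimated directly — relative risk is not valid here. The odds ratio is the appropriate measure.
OR = (a·d)/(b·c) = (1370 × 1450) / (633 × 1395) = 1986500 / 883035 = 2.24963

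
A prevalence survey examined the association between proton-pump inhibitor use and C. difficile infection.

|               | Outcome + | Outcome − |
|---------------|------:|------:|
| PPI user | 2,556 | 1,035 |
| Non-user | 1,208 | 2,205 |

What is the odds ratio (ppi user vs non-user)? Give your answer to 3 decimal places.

Cells: a = 2556, b = 1035, c = 1208, d = 2205.
OR = (a·d)/(b·c) = (2556 × 2205) / (1035 × 1208) = 5635980 / 1250280 = 4.50777
The odds of C. difficile infection are about 4.51 times as high in the ppi user group.

4.508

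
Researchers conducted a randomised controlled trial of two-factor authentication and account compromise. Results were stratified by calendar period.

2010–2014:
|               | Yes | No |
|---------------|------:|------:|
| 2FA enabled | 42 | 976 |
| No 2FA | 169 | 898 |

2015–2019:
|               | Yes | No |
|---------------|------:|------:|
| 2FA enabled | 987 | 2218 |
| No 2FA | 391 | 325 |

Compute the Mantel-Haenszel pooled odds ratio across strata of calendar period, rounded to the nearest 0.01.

0.33

OR_MH = Σ(aᵢdᵢ/nᵢ) / Σ(bᵢcᵢ/nᵢ), where nᵢ is the stratum total.
Stratum 1 (2010–2014): n = 2085; a·d/n = 42·898/2085 = 18.0892; b·c/n = 976·169/2085 = 79.1098
Stratum 2 (2015–2019): n = 3921; a·d/n = 987·325/3921 = 81.8095; b·c/n = 2218·391/3921 = 221.1778
OR_MH = (18.0892 + 81.8095) / (79.1098 + 221.1778) = 99.8987 / 300.2876 = 0.33268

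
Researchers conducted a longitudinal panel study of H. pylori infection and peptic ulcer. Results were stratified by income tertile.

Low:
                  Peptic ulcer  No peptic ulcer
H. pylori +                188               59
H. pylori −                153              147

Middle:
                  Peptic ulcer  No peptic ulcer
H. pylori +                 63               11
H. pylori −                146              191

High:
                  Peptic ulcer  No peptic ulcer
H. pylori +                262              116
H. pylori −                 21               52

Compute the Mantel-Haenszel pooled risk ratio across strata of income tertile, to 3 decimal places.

1.745

RR_MH = Σ(aᵢ·n₀ᵢ/nᵢ) / Σ(cᵢ·n₁ᵢ/nᵢ), with n₁ᵢ = aᵢ+bᵢ (exposed), n₀ᵢ = cᵢ+dᵢ (unexposed), nᵢ = n₁ᵢ+n₀ᵢ.
Stratum 1 (Low): n₁ = 247, n₀ = 300, n = 547; a·n₀/n = 188·300/547 = 103.1079; c·n₁/n = 153·247/547 = 69.0878
Stratum 2 (Middle): n₁ = 74, n₀ = 337, n = 411; a·n₀/n = 63·337/411 = 51.6569; c·n₁/n = 146·74/411 = 26.2871
Stratum 3 (High): n₁ = 378, n₀ = 73, n = 451; a·n₀/n = 262·73/451 = 42.4080; c·n₁/n = 21·378/451 = 17.6009
RR_MH = (103.1079 + 51.6569 + 42.4080) / (69.0878 + 26.2871 + 17.6009) = 197.1728 / 112.9757 = 1.74527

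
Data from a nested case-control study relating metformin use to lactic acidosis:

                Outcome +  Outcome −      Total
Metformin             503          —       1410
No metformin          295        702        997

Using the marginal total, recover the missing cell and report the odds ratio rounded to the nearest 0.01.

The missing cell is in the exposed row: 1410 − 503 = 907.
So a = 503, b = 907, c = 295, d = 702.
OR = (a·d)/(b·c) = (503 × 702) / (907 × 295) = 353106 / 267565 = 1.31970

1.32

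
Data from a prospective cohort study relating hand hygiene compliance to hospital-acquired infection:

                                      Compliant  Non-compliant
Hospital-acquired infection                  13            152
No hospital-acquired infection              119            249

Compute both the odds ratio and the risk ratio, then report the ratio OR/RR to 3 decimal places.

Reading the table with exposure as columns: a = 13 (Compliant, case), b = 119 (Compliant, non-case), c = 152 (Non-compliant, case), d = 249.
OR = (13·249)/(119·152) = 3237/18088 = 0.17896
Risk in exposed = 13/132 = 0.09848; risk in unexposed = 152/401 = 0.37905; RR = 0.25982
OR/RR = 0.17896 / 0.25982 = 0.68878
The outcome is not rare, so the OR lies further from 1 than the RR.

0.689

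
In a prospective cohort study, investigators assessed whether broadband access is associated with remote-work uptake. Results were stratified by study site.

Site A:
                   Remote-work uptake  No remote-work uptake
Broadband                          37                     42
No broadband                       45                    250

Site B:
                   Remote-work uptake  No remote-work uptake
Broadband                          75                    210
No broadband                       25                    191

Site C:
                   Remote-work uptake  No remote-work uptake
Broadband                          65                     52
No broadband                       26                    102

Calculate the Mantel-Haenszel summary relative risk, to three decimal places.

2.642

RR_MH = Σ(aᵢ·n₀ᵢ/nᵢ) / Σ(cᵢ·n₁ᵢ/nᵢ), with n₁ᵢ = aᵢ+bᵢ (exposed), n₀ᵢ = cᵢ+dᵢ (unexposed), nᵢ = n₁ᵢ+n₀ᵢ.
Stratum 1 (Site A): n₁ = 79, n₀ = 295, n = 374; a·n₀/n = 37·295/374 = 29.1845; c·n₁/n = 45·79/374 = 9.5053
Stratum 2 (Site B): n₁ = 285, n₀ = 216, n = 501; a·n₀/n = 75·216/501 = 32.3353; c·n₁/n = 25·285/501 = 14.2216
Stratum 3 (Site C): n₁ = 117, n₀ = 128, n = 245; a·n₀/n = 65·128/245 = 33.9592; c·n₁/n = 26·117/245 = 12.4163
RR_MH = (29.1845 + 32.3353 + 33.9592) / (9.5053 + 14.2216 + 12.4163) = 95.4790 / 36.1432 = 2.64168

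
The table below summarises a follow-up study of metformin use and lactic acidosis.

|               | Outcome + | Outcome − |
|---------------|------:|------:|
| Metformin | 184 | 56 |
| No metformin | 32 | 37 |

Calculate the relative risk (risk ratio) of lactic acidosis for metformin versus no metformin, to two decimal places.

Cells: a = 184, b = 56, c = 32, d = 37.
Risk in exposed = 184/240 = 0.76667; risk in unexposed = 32/69 = 0.46377.
RR = 0.76667 / 0.46377 = 1.65313
The risk among the exposed is 1.65 times that among the unexposed.

1.65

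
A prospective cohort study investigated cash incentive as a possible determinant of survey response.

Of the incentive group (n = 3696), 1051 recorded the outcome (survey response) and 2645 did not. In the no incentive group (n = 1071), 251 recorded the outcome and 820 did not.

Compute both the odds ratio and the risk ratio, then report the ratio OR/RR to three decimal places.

From the description: a = 1051, b = 2645, c = 251, d = 820.
OR = (1051·820)/(2645·251) = 861820/663895 = 1.29813
Risk in exposed = 1051/3696 = 0.28436; risk in unexposed = 251/1071 = 0.23436; RR = 1.21335
OR/RR = 1.29813 / 1.21335 = 1.06987
The outcome is not rare, so the OR lies further from 1 than the RR.

1.070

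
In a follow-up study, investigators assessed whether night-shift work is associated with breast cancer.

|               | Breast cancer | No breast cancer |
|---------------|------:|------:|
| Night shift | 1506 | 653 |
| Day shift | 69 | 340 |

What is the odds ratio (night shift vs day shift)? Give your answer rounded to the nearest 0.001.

Cells: a = 1506, b = 653, c = 69, d = 340.
OR = (a·d)/(b·c) = (1506 × 340) / (653 × 69) = 512040 / 45057 = 11.36427
The odds of breast cancer are about 11.36 times as high in the night shift group.

11.364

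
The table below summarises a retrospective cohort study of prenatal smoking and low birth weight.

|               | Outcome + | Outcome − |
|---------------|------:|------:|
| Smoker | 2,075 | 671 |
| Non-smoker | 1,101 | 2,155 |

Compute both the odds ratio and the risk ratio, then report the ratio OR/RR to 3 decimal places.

2.709

Cells: a = 2075, b = 671, c = 1101, d = 2155.
OR = (2075·2155)/(671·1101) = 4471625/738771 = 6.05279
Risk in exposed = 2075/2746 = 0.75564; risk in unexposed = 1101/3256 = 0.33814; RR = 2.23468
OR/RR = 6.05279 / 2.23468 = 2.70858
The outcome is not rare, so the OR lies further from 1 than the RR.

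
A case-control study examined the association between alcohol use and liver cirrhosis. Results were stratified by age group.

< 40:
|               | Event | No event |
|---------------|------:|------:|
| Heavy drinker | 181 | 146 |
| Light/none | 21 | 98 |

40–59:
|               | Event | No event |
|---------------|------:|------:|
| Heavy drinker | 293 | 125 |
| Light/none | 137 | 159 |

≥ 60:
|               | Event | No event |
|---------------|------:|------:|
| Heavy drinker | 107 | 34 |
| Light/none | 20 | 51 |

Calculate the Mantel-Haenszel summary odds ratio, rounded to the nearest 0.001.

OR_MH = Σ(aᵢdᵢ/nᵢ) / Σ(bᵢcᵢ/nᵢ), where nᵢ is the stratum total.
Stratum 1 (< 40): n = 446; a·d/n = 181·98/446 = 39.7713; b·c/n = 146·21/446 = 6.8744
Stratum 2 (40–59): n = 714; a·d/n = 293·159/714 = 65.2479; b·c/n = 125·137/714 = 23.9846
Stratum 3 (≥ 60): n = 212; a·d/n = 107·51/212 = 25.7406; b·c/n = 34·20/212 = 3.2075
OR_MH = (39.7713 + 65.2479 + 25.7406) / (6.8744 + 23.9846 + 3.2075) = 130.7598 / 34.0666 = 3.83836

3.838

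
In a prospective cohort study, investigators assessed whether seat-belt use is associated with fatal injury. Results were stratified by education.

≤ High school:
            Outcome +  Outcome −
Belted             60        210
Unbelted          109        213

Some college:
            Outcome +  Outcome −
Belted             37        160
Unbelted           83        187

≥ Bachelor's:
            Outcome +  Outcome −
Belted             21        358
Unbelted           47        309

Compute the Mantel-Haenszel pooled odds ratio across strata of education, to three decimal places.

0.503

OR_MH = Σ(aᵢdᵢ/nᵢ) / Σ(bᵢcᵢ/nᵢ), where nᵢ is the stratum total.
Stratum 1 (≤ High school): n = 592; a·d/n = 60·213/592 = 21.5878; b·c/n = 210·109/592 = 38.6655
Stratum 2 (Some college): n = 467; a·d/n = 37·187/467 = 14.8158; b·c/n = 160·83/467 = 28.4368
Stratum 3 (≥ Bachelor's): n = 735; a·d/n = 21·309/735 = 8.8286; b·c/n = 358·47/735 = 22.8925
OR_MH = (21.5878 + 14.8158 + 8.8286) / (38.6655 + 28.4368 + 22.8925) = 45.2323 / 89.9949 = 0.50261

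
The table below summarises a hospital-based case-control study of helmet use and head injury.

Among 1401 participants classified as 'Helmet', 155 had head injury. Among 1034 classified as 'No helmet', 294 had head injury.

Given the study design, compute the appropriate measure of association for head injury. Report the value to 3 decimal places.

From the description: a = 155, b = 1246, c = 294, d = 740.
This is a hospital-based case-control study: participants were sampled on outcome status, so risks in the source population cannot be estimated directly — relative risk is not valid here. The odds ratio is the appropriate measure.
OR = (a·d)/(b·c) = (155 × 740) / (1246 × 294) = 114700 / 366324 = 0.31311

0.313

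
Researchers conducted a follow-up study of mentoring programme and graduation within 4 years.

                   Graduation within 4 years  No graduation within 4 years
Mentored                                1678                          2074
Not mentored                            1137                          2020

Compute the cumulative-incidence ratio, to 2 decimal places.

1.24

Cells: a = 1678, b = 2074, c = 1137, d = 2020.
Risk in exposed = 1678/3752 = 0.44723; risk in unexposed = 1137/3157 = 0.36015.
RR = 0.44723 / 0.36015 = 1.24178
The risk among the exposed is 1.24 times that among the unexposed.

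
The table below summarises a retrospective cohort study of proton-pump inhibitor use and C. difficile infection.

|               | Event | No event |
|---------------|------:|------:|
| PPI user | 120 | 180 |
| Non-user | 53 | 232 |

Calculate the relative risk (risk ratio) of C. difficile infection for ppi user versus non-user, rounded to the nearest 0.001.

Cells: a = 120, b = 180, c = 53, d = 232.
Risk in exposed = 120/300 = 0.40000; risk in unexposed = 53/285 = 0.18596.
RR = 0.40000 / 0.18596 = 2.15094
The risk among the exposed is 2.15 times that among the unexposed.

2.151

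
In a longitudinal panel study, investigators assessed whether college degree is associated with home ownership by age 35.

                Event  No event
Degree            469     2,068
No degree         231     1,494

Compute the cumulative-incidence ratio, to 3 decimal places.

1.380

Cells: a = 469, b = 2068, c = 231, d = 1494.
Risk in exposed = 469/2537 = 0.18486; risk in unexposed = 231/1725 = 0.13391.
RR = 0.18486 / 0.13391 = 1.38048
The risk among the exposed is 1.38 times that among the unexposed.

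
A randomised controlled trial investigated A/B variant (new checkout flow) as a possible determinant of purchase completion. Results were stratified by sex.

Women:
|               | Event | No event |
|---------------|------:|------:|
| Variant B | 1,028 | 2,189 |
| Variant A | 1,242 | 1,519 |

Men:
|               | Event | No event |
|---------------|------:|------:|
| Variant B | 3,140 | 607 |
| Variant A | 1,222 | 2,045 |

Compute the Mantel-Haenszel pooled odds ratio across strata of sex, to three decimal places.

OR_MH = Σ(aᵢdᵢ/nᵢ) / Σ(bᵢcᵢ/nᵢ), where nᵢ is the stratum total.
Stratum 1 (Women): n = 5978; a·d/n = 1028·1519/5978 = 261.2131; b·c/n = 2189·1242/5978 = 454.7906
Stratum 2 (Men): n = 7014; a·d/n = 3140·2045/7014 = 915.4976; b·c/n = 607·1222/7014 = 105.7534
OR_MH = (261.2131 + 915.4976) / (454.7906 + 105.7534) = 1176.7107 / 560.5439 = 2.09923

2.099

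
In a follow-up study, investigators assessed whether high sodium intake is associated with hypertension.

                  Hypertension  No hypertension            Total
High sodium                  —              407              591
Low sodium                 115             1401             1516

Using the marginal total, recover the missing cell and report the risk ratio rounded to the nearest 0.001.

The missing cell is in the exposed row: 591 − 407 = 184.
So a = 184, b = 407, c = 115, d = 1401.
RR = [a/(a+b)] / [c/(c+d)] = (184/591) / (115/1516) = 0.31134/0.07586 = 4.10423

4.104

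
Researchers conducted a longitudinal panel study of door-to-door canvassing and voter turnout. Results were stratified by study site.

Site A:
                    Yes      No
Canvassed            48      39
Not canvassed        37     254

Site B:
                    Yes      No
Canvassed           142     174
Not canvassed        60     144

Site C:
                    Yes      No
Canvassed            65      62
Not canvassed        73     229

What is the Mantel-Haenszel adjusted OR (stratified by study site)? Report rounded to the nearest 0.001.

OR_MH = Σ(aᵢdᵢ/nᵢ) / Σ(bᵢcᵢ/nᵢ), where nᵢ is the stratum total.
Stratum 1 (Site A): n = 378; a·d/n = 48·254/378 = 32.2540; b·c/n = 39·37/378 = 3.8175
Stratum 2 (Site B): n = 520; a·d/n = 142·144/520 = 39.3231; b·c/n = 174·60/520 = 20.0769
Stratum 3 (Site C): n = 429; a·d/n = 65·229/429 = 34.6970; b·c/n = 62·73/429 = 10.5501
OR_MH = (32.2540 + 39.3231 + 34.6970) / (3.8175 + 20.0769 + 10.5501) = 106.2740 / 34.4445 = 3.08537

3.085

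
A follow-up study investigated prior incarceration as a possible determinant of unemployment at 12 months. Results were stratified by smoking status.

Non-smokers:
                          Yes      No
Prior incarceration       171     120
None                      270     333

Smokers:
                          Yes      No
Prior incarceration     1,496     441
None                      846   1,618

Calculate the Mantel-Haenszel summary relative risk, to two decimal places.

2.07

RR_MH = Σ(aᵢ·n₀ᵢ/nᵢ) / Σ(cᵢ·n₁ᵢ/nᵢ), with n₁ᵢ = aᵢ+bᵢ (exposed), n₀ᵢ = cᵢ+dᵢ (unexposed), nᵢ = n₁ᵢ+n₀ᵢ.
Stratum 1 (Non-smokers): n₁ = 291, n₀ = 603, n = 894; a·n₀/n = 171·603/894 = 115.3389; c·n₁/n = 270·291/894 = 87.8859
Stratum 2 (Smokers): n₁ = 1937, n₀ = 2464, n = 4401; a·n₀/n = 1496·2464/4401 = 837.5696; c·n₁/n = 846·1937/4401 = 372.3476
RR_MH = (115.3389 + 837.5696) / (87.8859 + 372.3476) = 952.9086 / 460.2336 = 2.07049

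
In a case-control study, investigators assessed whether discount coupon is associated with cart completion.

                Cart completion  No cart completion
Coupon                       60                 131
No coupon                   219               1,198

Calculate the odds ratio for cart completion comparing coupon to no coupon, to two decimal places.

Cells: a = 60, b = 131, c = 219, d = 1198.
OR = (a·d)/(b·c) = (60 × 1198) / (131 × 219) = 71880 / 28689 = 2.50549
The odds of cart completion are about 2.51 times as high in the coupon group.

2.51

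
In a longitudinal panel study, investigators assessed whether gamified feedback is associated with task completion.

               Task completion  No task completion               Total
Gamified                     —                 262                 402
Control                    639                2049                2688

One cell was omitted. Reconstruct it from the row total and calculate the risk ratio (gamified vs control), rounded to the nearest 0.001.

The missing cell is in the exposed row: 402 − 262 = 140.
So a = 140, b = 262, c = 639, d = 2049.
RR = [a/(a+b)] / [c/(c+d)] = (140/402) / (639/2688) = 0.34826/0.23772 = 1.46498

1.465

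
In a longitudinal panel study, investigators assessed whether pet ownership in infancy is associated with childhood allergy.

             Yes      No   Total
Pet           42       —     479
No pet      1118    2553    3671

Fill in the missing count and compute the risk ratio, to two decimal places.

0.29

The missing cell is in the exposed row: 479 − 42 = 437.
So a = 42, b = 437, c = 1118, d = 2553.
RR = [a/(a+b)] / [c/(c+d)] = (42/479) / (1118/3671) = 0.08768/0.30455 = 0.28791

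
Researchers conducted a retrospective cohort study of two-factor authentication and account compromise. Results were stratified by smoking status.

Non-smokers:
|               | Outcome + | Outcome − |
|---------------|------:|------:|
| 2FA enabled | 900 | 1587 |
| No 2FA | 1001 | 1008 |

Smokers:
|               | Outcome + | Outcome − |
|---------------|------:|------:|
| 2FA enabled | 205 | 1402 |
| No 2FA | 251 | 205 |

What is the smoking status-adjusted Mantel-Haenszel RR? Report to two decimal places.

RR_MH = Σ(aᵢ·n₀ᵢ/nᵢ) / Σ(cᵢ·n₁ᵢ/nᵢ), with n₁ᵢ = aᵢ+bᵢ (exposed), n₀ᵢ = cᵢ+dᵢ (unexposed), nᵢ = n₁ᵢ+n₀ᵢ.
Stratum 1 (Non-smokers): n₁ = 2487, n₀ = 2009, n = 4496; a·n₀/n = 900·2009/4496 = 402.1575; c·n₁/n = 1001·2487/4496 = 553.7115
Stratum 2 (Smokers): n₁ = 1607, n₀ = 456, n = 2063; a·n₀/n = 205·456/2063 = 45.3127; c·n₁/n = 251·1607/2063 = 195.5196
RR_MH = (402.1575 + 45.3127) / (553.7115 + 195.5196) = 447.4701 / 749.2312 = 0.59724

0.60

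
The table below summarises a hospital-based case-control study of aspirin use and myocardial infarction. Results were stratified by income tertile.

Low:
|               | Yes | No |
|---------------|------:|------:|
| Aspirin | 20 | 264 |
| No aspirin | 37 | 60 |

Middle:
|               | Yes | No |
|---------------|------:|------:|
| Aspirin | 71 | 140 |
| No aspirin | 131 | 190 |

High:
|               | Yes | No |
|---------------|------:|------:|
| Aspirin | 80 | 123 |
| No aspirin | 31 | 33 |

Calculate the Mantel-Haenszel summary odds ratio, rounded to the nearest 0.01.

0.52

OR_MH = Σ(aᵢdᵢ/nᵢ) / Σ(bᵢcᵢ/nᵢ), where nᵢ is the stratum total.
Stratum 1 (Low): n = 381; a·d/n = 20·60/381 = 3.1496; b·c/n = 264·37/381 = 25.6378
Stratum 2 (Middle): n = 532; a·d/n = 71·190/532 = 25.3571; b·c/n = 140·131/532 = 34.4737
Stratum 3 (High): n = 267; a·d/n = 80·33/267 = 9.8876; b·c/n = 123·31/267 = 14.2809
OR_MH = (3.1496 + 25.3571 + 9.8876) / (25.6378 + 34.4737 + 14.2809) = 38.3944 / 74.3924 = 0.51611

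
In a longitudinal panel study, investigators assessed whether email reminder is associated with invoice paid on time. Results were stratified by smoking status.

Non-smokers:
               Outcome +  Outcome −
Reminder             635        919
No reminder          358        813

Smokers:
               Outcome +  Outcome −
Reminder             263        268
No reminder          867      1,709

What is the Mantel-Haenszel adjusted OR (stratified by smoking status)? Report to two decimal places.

OR_MH = Σ(aᵢdᵢ/nᵢ) / Σ(bᵢcᵢ/nᵢ), where nᵢ is the stratum total.
Stratum 1 (Non-smokers): n = 2725; a·d/n = 635·813/2725 = 189.4514; b·c/n = 919·358/2725 = 120.7347
Stratum 2 (Smokers): n = 3107; a·d/n = 263·1709/3107 = 144.6627; b·c/n = 268·867/3107 = 74.7847
OR_MH = (189.4514 + 144.6627) / (120.7347 + 74.7847) = 334.1141 / 195.5194 = 1.70885

1.71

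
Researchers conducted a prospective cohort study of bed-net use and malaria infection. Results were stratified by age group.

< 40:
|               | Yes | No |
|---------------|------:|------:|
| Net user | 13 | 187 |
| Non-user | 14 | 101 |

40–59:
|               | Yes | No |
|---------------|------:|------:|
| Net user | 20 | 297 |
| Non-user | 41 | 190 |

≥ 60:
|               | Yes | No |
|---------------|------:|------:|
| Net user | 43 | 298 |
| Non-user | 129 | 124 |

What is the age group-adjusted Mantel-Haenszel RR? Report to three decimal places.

RR_MH = Σ(aᵢ·n₀ᵢ/nᵢ) / Σ(cᵢ·n₁ᵢ/nᵢ), with n₁ᵢ = aᵢ+bᵢ (exposed), n₀ᵢ = cᵢ+dᵢ (unexposed), nᵢ = n₁ᵢ+n₀ᵢ.
Stratum 1 (< 40): n₁ = 200, n₀ = 115, n = 315; a·n₀/n = 13·115/315 = 4.7460; c·n₁/n = 14·200/315 = 8.8889
Stratum 2 (40–59): n₁ = 317, n₀ = 231, n = 548; a·n₀/n = 20·231/548 = 8.4307; c·n₁/n = 41·317/548 = 23.7172
Stratum 3 (≥ 60): n₁ = 341, n₀ = 253, n = 594; a·n₀/n = 43·253/594 = 18.3148; c·n₁/n = 129·341/594 = 74.0556
RR_MH = (4.7460 + 8.4307 + 18.3148) / (8.8889 + 23.7172 + 74.0556) = 31.4915 / 106.6616 = 0.29525

0.295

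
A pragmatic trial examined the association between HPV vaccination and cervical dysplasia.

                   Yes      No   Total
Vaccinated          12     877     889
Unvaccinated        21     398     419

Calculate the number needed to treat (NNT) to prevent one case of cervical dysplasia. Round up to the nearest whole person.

28

Risk in treated group = 12/889 = 0.01350; risk in control = 21/419 = 0.05012.
Absolute risk reduction = 0.05012 − 0.01350 = 0.03662
NNT = 1 / ARR = 1 / 0.03662 = 27.307 → round up → 28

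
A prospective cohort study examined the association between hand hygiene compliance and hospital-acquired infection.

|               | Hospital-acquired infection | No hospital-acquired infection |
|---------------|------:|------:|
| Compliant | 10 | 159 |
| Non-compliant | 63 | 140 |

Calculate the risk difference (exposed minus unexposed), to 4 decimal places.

Cells: a = 10, b = 159, c = 63, d = 140.
Risk in exposed = 10/169 = 0.059172; risk in unexposed = 63/203 = 0.310345.
Risk difference = 0.059172 − 0.310345 = -0.251173

-0.2512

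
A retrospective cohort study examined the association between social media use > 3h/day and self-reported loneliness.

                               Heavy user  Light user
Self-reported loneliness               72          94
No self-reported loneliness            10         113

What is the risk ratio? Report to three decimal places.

Reading the table with exposure as columns: a = 72 (Heavy user, case), b = 10 (Heavy user, non-case), c = 94 (Light user, case), d = 113.
Risk in exposed = 72/82 = 0.87805; risk in unexposed = 94/207 = 0.45411.
RR = 0.87805 / 0.45411 = 1.93358
The risk among the exposed is 1.93 times that among the unexposed.

1.934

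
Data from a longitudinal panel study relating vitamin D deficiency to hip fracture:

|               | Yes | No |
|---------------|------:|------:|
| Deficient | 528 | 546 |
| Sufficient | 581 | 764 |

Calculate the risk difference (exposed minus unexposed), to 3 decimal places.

Cells: a = 528, b = 546, c = 581, d = 764.
Risk in exposed = 528/1074 = 0.491620; risk in unexposed = 581/1345 = 0.431970.
Risk difference = 0.491620 − 0.431970 = 0.059650

0.060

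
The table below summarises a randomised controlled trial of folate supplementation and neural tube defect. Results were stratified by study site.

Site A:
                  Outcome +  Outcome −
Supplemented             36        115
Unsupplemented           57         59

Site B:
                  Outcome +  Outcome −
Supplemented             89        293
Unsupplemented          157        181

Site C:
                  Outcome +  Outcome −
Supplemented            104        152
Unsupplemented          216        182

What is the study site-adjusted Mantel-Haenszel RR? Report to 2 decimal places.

0.60

RR_MH = Σ(aᵢ·n₀ᵢ/nᵢ) / Σ(cᵢ·n₁ᵢ/nᵢ), with n₁ᵢ = aᵢ+bᵢ (exposed), n₀ᵢ = cᵢ+dᵢ (unexposed), nᵢ = n₁ᵢ+n₀ᵢ.
Stratum 1 (Site A): n₁ = 151, n₀ = 116, n = 267; a·n₀/n = 36·116/267 = 15.6404; c·n₁/n = 57·151/267 = 32.2360
Stratum 2 (Site B): n₁ = 382, n₀ = 338, n = 720; a·n₀/n = 89·338/720 = 41.7806; c·n₁/n = 157·382/720 = 83.2972
Stratum 3 (Site C): n₁ = 256, n₀ = 398, n = 654; a·n₀/n = 104·398/654 = 63.2905; c·n₁/n = 216·256/654 = 84.5505
RR_MH = (15.6404 + 41.7806 + 63.2905) / (32.2360 + 83.2972 + 84.5505) = 120.7115 / 200.0836 = 0.60331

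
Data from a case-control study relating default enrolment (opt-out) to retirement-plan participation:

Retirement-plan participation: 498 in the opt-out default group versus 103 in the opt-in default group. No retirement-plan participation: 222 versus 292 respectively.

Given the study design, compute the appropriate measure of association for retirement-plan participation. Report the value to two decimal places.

6.36

From the description: a = 498, b = 222, c = 103, d = 292.
This is a case-control study: participants were sampled on outcome status, so risks in the source population cannot be estimated directly — relative risk is not valid here. The odds ratio is the appropriate measure.
OR = (a·d)/(b·c) = (498 × 292) / (222 × 103) = 145416 / 22866 = 6.35949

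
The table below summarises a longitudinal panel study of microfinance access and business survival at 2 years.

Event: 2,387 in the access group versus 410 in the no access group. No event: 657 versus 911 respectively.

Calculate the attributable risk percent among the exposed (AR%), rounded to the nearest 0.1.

From the description: a = 2387, b = 657, c = 410, d = 911.
Risk in exposed = 2387/3044 = 0.78417; risk in unexposed = 410/1321 = 0.31037.
RR = 0.78417/0.31037 = 2.52654
AR% = (RR − 1)/RR × 100 = (2.52654 − 1)/2.52654 × 100 = 60.4202%

60.4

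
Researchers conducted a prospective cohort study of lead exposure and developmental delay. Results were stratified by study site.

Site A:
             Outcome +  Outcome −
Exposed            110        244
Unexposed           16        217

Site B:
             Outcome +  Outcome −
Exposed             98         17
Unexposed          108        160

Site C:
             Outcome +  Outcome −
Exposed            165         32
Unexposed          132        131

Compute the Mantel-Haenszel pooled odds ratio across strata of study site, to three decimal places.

6.234

OR_MH = Σ(aᵢdᵢ/nᵢ) / Σ(bᵢcᵢ/nᵢ), where nᵢ is the stratum total.
Stratum 1 (Site A): n = 587; a·d/n = 110·217/587 = 40.6644; b·c/n = 244·16/587 = 6.6508
Stratum 2 (Site B): n = 383; a·d/n = 98·160/383 = 40.9399; b·c/n = 17·108/383 = 4.7937
Stratum 3 (Site C): n = 460; a·d/n = 165·131/460 = 46.9891; b·c/n = 32·132/460 = 9.1826
OR_MH = (40.6644 + 40.9399 + 46.9891) / (6.6508 + 4.7937 + 9.1826) = 128.5935 / 20.6271 = 6.23420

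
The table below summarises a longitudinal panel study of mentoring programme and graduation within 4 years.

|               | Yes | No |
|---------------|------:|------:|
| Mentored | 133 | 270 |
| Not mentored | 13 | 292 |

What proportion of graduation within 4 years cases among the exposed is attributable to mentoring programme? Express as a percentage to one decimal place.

87.1

Cells: a = 133, b = 270, c = 13, d = 292.
Risk in exposed = 133/403 = 0.33002; risk in unexposed = 13/305 = 0.04262.
RR = 0.33002/0.04262 = 7.74289
AR% = (RR − 1)/RR × 100 = (7.74289 − 1)/7.74289 × 100 = 87.0849%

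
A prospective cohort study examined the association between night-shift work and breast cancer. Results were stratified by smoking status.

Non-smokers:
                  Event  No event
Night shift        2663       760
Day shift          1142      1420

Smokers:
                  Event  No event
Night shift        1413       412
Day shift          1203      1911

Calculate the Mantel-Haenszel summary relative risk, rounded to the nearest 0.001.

RR_MH = Σ(aᵢ·n₀ᵢ/nᵢ) / Σ(cᵢ·n₁ᵢ/nᵢ), with n₁ᵢ = aᵢ+bᵢ (exposed), n₀ᵢ = cᵢ+dᵢ (unexposed), nᵢ = n₁ᵢ+n₀ᵢ.
Stratum 1 (Non-smokers): n₁ = 3423, n₀ = 2562, n = 5985; a·n₀/n = 2663·2562/5985 = 1139.9509; c·n₁/n = 1142·3423/5985 = 653.1439
Stratum 2 (Smokers): n₁ = 1825, n₀ = 3114, n = 4939; a·n₀/n = 1413·3114/4939 = 890.8852; c·n₁/n = 1203·1825/4939 = 444.5181
RR_MH = (1139.9509 + 890.8852) / (653.1439 + 444.5181) = 2030.8361 / 1097.6620 = 1.85015

1.850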